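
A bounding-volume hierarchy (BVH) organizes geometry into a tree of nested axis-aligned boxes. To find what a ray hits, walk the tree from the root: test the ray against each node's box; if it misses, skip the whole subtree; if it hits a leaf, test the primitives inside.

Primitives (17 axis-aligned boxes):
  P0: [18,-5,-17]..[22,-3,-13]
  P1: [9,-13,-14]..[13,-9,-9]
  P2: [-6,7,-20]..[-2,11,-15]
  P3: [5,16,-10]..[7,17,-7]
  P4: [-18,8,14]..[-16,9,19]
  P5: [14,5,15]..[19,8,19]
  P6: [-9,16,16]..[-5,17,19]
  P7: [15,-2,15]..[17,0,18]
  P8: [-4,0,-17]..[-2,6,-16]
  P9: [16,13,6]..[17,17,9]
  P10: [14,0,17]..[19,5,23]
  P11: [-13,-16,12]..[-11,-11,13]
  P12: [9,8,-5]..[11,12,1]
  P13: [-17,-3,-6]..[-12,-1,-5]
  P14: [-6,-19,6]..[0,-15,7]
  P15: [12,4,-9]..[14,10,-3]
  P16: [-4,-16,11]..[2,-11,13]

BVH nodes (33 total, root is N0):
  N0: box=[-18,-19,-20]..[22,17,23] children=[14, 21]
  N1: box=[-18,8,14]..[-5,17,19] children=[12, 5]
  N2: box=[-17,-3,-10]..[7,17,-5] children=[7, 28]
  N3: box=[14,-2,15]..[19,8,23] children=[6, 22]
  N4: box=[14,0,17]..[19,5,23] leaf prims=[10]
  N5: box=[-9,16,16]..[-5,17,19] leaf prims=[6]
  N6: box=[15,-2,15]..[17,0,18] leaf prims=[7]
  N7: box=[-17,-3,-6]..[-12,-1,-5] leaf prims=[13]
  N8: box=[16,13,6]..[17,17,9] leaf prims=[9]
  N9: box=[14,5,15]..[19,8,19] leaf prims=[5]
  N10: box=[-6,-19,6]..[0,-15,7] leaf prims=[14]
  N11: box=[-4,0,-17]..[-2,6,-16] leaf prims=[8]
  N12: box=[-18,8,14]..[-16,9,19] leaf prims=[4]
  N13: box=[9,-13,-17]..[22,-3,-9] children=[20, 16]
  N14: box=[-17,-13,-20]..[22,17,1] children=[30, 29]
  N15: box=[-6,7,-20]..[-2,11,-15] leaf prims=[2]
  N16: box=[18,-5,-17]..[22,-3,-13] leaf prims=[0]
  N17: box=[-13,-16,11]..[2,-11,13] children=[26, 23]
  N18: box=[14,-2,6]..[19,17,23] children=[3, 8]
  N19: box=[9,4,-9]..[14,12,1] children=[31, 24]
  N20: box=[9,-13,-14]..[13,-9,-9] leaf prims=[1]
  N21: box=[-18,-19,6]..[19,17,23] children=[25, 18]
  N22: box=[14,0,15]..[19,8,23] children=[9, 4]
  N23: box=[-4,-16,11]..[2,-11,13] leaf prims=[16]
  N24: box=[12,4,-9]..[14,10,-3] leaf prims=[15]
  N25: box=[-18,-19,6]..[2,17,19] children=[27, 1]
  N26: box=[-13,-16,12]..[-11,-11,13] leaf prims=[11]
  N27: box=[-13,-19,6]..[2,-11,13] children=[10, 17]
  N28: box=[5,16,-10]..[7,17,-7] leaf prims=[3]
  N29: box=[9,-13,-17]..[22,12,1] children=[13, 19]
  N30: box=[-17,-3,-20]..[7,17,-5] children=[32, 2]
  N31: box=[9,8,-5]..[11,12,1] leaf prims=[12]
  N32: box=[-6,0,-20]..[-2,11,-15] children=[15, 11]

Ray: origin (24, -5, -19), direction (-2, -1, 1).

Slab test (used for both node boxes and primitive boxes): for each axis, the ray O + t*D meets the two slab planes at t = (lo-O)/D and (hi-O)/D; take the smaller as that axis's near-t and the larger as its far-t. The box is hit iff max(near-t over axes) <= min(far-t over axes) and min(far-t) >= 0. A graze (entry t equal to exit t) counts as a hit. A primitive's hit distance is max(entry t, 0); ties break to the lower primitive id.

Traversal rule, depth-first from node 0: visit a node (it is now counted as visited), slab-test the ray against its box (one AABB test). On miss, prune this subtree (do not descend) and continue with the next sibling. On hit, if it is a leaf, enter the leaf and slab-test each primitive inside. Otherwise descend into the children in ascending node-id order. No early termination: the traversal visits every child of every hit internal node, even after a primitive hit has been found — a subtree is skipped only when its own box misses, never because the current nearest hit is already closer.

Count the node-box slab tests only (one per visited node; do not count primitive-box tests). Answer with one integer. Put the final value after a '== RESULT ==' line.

Walk:
N0 x:[1,21] y:[-22,14] z:[-1,42] -> hit [1,14], descend [14, 21]
  N14 x:[1,41/2] y:[-22,8] z:[-1,20] -> hit [1,8], descend [29, 30]
    N29 x:[1,15/2] y:[-17,8] z:[2,20] -> hit [2,15/2], descend [13, 19]
      N13 x:[1,15/2] y:[-2,8] z:[2,10] -> hit [2,15/2], descend [16, 20]
        N16 x:[1,3] y:[-2,0] z:[2,6] -> miss, prune
        N20 x:[11/2,15/2] y:[4,8] z:[5,10] -> hit [11/2,15/2] leaf, test {P1@t=11/2}
      N19 x:[5,15/2] y:[-17,-9] z:[10,20] -> miss, prune
    N30 x:[17/2,41/2] y:[-22,-2] z:[-1,14] -> miss, prune
  N21 x:[5/2,21] y:[-22,14] z:[25,42] -> miss, prune

order=[0, 14, 29, 13, 16, 20, 19, 30, 21]  |boxes|=9  |leaves|=1  hit=P1

== RESULT ==
9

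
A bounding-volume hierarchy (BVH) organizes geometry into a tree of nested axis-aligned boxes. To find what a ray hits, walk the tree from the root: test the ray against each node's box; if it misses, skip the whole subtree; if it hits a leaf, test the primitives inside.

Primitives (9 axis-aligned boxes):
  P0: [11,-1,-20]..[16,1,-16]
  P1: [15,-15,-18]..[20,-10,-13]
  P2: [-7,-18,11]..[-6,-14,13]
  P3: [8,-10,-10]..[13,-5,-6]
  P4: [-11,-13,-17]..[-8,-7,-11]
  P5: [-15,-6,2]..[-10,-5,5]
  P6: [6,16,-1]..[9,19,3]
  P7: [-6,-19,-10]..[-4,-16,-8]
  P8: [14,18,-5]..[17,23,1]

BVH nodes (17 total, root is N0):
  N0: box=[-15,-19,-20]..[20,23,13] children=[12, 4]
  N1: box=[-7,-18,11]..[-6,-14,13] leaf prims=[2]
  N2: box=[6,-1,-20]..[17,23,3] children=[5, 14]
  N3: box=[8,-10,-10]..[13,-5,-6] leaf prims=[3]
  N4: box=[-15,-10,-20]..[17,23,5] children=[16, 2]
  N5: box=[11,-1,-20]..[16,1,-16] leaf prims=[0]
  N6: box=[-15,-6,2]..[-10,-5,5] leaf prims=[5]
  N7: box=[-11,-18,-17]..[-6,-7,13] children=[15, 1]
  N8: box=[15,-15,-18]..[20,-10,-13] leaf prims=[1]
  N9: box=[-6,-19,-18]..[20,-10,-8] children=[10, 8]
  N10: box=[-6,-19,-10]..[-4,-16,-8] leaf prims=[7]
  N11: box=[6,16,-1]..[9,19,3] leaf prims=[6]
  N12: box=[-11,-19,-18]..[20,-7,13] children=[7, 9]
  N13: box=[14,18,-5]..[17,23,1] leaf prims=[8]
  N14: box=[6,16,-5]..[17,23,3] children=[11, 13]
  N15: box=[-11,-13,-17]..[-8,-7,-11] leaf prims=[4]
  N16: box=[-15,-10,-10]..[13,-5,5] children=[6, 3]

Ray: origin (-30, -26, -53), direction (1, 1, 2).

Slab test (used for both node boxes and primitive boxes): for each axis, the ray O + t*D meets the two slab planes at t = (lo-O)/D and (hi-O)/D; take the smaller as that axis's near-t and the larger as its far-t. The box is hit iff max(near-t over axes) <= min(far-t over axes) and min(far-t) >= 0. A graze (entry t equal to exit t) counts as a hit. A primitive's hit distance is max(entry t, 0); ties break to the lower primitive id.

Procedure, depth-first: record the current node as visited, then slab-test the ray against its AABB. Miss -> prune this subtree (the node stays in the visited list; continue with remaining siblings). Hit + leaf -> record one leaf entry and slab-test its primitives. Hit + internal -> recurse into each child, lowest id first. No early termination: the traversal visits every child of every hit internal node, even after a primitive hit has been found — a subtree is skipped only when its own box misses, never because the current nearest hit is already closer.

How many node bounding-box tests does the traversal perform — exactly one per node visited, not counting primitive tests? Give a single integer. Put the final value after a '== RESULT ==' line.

Trace the traversal:
N0 x:[15,50] y:[7,49] z:[33/2,33] -> hit [33/2,33], descend [4, 12]
  N4 x:[15,47] y:[16,49] z:[33/2,29] -> hit [33/2,29], descend [2, 16]
    N2 x:[36,47] y:[25,49] z:[33/2,28] -> miss, prune
    N16 x:[15,43] y:[16,21] z:[43/2,29] -> miss, prune
  N12 x:[19,50] y:[7,19] z:[35/2,33] -> hit [19,19], descend [7, 9]
    N7 x:[19,24] y:[8,19] z:[18,33] -> hit [19,19], descend [1, 15]
      N1 x:[23,24] y:[8,12] z:[32,33] -> miss, prune
      N15 x:[19,22] y:[13,19] z:[18,21] -> hit [19,19] leaf, test {P4@t=19}
    N9 x:[24,50] y:[7,16] z:[35/2,45/2] -> miss, prune

Visited [0, 4, 2, 16, 12, 7, 1, 15, 9]. Tests: 9 box, 1 leaf. Nearest: P4.

== RESULT ==
9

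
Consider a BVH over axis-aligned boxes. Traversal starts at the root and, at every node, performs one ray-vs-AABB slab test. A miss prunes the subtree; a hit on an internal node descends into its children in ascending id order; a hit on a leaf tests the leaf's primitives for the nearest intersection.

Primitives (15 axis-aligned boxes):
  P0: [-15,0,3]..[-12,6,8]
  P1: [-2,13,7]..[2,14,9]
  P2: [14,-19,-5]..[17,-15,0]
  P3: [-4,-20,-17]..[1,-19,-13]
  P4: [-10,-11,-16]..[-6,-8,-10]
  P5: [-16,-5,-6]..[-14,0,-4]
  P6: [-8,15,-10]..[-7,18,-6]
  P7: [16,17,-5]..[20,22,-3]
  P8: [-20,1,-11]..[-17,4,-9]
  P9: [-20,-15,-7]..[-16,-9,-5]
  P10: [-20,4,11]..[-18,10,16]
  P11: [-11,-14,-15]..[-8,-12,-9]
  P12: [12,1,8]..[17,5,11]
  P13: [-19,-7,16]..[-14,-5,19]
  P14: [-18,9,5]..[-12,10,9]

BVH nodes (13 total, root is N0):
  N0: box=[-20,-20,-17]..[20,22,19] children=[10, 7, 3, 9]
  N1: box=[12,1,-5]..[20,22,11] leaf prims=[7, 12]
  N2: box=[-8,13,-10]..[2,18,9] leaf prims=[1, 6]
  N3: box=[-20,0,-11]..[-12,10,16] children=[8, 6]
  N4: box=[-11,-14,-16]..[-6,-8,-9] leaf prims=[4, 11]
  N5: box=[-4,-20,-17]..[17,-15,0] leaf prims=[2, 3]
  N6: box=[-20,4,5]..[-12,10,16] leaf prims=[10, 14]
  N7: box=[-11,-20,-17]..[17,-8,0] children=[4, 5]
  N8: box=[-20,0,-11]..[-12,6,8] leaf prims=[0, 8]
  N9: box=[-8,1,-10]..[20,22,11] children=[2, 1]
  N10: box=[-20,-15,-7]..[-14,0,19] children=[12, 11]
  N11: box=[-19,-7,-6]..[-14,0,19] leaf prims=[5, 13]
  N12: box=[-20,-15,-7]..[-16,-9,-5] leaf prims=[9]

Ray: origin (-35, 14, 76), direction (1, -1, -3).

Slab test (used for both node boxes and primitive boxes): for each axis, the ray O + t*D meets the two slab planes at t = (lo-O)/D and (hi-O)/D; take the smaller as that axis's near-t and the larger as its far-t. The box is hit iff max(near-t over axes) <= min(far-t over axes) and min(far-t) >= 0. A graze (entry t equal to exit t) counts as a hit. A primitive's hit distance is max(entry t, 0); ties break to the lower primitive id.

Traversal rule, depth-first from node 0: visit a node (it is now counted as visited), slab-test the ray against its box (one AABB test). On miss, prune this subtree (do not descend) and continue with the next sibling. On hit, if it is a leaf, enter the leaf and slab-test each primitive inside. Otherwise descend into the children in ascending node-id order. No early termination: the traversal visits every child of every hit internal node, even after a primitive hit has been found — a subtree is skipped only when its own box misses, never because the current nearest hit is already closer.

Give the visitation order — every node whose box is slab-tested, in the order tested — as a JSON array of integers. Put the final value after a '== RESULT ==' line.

Trace the traversal:
N0 x:[15,55] y:[-8,34] z:[19,31] -> hit [19,31], descend [3, 7, 9, 10]
  N3 x:[15,23] y:[4,14] z:[20,29] -> miss, prune
  N7 x:[24,52] y:[22,34] z:[76/3,31] -> hit [76/3,31], descend [4, 5]
    N4 x:[24,29] y:[22,28] z:[85/3,92/3] -> miss, prune
    N5 x:[31,52] y:[29,34] z:[76/3,31] -> hit [31,31] leaf, test {P2(miss), P3(miss)}
  N9 x:[27,55] y:[-8,13] z:[65/3,86/3] -> miss, prune
  N10 x:[15,21] y:[14,29] z:[19,83/3] -> hit [19,21], descend [11, 12]
    N11 x:[16,21] y:[14,21] z:[19,82/3] -> hit [19,21] leaf, test {P5(miss), P13@t=19}
    N12 x:[15,19] y:[23,29] z:[27,83/3] -> miss, prune

Summary -> nodes [0, 3, 7, 4, 5, 9, 10, 11, 12]; box-tests=9; leaf-entries=2; first=P13

== RESULT ==
[0, 3, 7, 4, 5, 9, 10, 11, 12]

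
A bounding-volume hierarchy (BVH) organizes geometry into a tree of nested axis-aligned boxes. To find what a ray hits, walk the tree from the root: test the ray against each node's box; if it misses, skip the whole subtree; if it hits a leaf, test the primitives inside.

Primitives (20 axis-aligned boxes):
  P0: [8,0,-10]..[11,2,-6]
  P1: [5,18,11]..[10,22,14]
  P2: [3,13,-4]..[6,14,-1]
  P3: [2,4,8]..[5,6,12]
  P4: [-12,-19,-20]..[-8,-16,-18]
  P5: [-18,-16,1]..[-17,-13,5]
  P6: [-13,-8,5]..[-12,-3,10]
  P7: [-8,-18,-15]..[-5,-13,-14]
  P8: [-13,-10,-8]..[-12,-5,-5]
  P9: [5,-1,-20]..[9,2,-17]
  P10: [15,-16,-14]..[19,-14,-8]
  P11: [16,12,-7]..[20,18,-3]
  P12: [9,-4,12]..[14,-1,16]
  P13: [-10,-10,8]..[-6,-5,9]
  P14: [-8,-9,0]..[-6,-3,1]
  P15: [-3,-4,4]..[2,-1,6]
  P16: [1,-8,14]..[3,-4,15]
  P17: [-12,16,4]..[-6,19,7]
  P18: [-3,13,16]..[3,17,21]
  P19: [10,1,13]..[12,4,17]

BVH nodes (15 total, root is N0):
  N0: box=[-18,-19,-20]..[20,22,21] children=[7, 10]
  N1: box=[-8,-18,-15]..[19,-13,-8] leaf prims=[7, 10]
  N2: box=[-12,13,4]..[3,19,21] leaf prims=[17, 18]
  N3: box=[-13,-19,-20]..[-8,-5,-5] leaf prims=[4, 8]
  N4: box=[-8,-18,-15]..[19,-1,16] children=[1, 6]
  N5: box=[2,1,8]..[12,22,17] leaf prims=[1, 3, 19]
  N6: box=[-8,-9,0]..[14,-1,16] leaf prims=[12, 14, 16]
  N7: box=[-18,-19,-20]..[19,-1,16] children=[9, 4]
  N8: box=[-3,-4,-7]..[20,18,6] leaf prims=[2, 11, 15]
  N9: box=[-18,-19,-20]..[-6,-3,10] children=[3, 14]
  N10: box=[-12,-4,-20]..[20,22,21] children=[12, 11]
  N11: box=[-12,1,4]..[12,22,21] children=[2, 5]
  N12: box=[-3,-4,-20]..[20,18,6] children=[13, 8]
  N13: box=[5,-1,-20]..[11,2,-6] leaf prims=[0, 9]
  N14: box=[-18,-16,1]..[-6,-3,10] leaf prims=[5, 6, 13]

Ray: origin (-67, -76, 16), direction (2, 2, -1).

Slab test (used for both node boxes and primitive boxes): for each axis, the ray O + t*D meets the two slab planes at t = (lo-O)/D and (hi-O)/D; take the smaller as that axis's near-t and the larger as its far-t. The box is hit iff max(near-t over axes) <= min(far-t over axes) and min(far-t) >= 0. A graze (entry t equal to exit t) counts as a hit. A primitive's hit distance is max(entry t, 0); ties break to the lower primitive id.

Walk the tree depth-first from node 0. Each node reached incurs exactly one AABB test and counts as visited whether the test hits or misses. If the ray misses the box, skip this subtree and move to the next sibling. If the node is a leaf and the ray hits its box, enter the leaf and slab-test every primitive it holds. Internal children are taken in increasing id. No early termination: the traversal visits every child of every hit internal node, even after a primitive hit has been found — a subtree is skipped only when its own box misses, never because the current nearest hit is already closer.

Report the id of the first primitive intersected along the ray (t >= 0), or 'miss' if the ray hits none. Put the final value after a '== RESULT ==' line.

Traverse from the root:
N0 x:[49/2,87/2] y:[57/2,49] z:[-5,36] -> hit [57/2,36], descend [7, 10]
  N7 x:[49/2,43] y:[57/2,75/2] z:[0,36] -> hit [57/2,36], descend [4, 9]
    N4 x:[59/2,43] y:[29,75/2] z:[0,31] -> hit [59/2,31], descend [1, 6]
      N1 x:[59/2,43] y:[29,63/2] z:[24,31] -> hit [59/2,31] leaf, test {P7@t=30, P10(miss)}
      N6 x:[59/2,81/2] y:[67/2,75/2] z:[0,16] -> miss, prune
    N9 x:[49/2,61/2] y:[57/2,73/2] z:[6,36] -> hit [57/2,61/2], descend [3, 14]
      N3 x:[27,59/2] y:[57/2,71/2] z:[21,36] -> hit [57/2,59/2] leaf, test {P4(miss), P8(miss)}
      N14 x:[49/2,61/2] y:[30,73/2] z:[6,15] -> miss, prune
  N10 x:[55/2,87/2] y:[36,49] z:[-5,36] -> hit [36,36], descend [11, 12]
    N11 x:[55/2,79/2] y:[77/2,49] z:[-5,12] -> miss, prune
    N12 x:[32,87/2] y:[36,47] z:[10,36] -> hit [36,36], descend [8, 13]
      N8 x:[32,87/2] y:[36,47] z:[10,23] -> miss, prune
      N13 x:[36,39] y:[75/2,39] z:[22,36] -> miss, prune

order=[0, 7, 4, 1, 6, 9, 3, 14, 10, 11, 12, 8, 13]  |boxes|=13  |leaves|=2  hit=P7

== RESULT ==
7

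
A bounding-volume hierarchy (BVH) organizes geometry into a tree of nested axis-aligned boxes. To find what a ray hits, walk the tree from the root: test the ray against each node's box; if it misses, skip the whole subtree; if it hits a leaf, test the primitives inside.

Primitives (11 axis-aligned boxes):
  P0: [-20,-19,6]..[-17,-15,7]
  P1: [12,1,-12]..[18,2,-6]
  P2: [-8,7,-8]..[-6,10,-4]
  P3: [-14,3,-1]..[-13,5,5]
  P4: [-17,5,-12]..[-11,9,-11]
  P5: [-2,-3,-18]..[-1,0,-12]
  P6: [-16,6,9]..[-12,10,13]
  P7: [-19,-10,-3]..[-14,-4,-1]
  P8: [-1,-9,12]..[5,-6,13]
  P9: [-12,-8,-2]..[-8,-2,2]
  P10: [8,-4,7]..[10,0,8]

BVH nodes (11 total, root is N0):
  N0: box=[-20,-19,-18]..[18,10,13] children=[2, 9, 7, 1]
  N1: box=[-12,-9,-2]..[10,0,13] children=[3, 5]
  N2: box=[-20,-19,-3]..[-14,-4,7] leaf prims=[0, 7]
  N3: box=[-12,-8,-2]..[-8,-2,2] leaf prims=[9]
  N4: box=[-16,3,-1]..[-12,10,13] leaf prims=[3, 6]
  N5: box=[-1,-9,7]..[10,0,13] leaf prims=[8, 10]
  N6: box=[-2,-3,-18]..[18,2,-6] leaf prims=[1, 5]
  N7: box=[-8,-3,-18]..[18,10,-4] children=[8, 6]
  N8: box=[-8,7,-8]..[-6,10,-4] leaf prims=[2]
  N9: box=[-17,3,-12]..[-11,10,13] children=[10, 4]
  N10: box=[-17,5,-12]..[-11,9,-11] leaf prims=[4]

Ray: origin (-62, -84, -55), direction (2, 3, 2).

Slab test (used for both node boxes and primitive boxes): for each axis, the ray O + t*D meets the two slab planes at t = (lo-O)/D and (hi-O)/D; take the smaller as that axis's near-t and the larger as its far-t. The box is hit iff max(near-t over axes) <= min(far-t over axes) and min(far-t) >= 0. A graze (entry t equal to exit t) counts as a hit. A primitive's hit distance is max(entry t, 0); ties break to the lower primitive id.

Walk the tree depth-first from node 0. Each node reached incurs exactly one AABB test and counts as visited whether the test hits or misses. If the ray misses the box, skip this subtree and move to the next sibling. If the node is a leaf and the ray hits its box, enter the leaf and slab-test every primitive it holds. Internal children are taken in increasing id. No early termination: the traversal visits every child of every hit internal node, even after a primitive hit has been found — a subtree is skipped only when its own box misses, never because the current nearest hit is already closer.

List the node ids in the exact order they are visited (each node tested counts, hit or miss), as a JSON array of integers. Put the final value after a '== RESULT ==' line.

Walk:
N0 x:[21,40] y:[65/3,94/3] z:[37/2,34] -> hit [65/3,94/3], descend [1, 2, 7, 9]
  N1 x:[25,36] y:[25,28] z:[53/2,34] -> hit [53/2,28], descend [3, 5]
    N3 x:[25,27] y:[76/3,82/3] z:[53/2,57/2] -> hit [53/2,27] leaf, test {P9@t=53/2}
    N5 x:[61/2,36] y:[25,28] z:[31,34] -> miss, prune
  N2 x:[21,24] y:[65/3,80/3] z:[26,31] -> miss, prune
  N7 x:[27,40] y:[27,94/3] z:[37/2,51/2] -> miss, prune
  N9 x:[45/2,51/2] y:[29,94/3] z:[43/2,34] -> miss, prune

Visited [0, 1, 3, 5, 2, 7, 9]. Tests: 7 box, 1 leaf. Nearest: P9.

== RESULT ==
[0, 1, 3, 5, 2, 7, 9]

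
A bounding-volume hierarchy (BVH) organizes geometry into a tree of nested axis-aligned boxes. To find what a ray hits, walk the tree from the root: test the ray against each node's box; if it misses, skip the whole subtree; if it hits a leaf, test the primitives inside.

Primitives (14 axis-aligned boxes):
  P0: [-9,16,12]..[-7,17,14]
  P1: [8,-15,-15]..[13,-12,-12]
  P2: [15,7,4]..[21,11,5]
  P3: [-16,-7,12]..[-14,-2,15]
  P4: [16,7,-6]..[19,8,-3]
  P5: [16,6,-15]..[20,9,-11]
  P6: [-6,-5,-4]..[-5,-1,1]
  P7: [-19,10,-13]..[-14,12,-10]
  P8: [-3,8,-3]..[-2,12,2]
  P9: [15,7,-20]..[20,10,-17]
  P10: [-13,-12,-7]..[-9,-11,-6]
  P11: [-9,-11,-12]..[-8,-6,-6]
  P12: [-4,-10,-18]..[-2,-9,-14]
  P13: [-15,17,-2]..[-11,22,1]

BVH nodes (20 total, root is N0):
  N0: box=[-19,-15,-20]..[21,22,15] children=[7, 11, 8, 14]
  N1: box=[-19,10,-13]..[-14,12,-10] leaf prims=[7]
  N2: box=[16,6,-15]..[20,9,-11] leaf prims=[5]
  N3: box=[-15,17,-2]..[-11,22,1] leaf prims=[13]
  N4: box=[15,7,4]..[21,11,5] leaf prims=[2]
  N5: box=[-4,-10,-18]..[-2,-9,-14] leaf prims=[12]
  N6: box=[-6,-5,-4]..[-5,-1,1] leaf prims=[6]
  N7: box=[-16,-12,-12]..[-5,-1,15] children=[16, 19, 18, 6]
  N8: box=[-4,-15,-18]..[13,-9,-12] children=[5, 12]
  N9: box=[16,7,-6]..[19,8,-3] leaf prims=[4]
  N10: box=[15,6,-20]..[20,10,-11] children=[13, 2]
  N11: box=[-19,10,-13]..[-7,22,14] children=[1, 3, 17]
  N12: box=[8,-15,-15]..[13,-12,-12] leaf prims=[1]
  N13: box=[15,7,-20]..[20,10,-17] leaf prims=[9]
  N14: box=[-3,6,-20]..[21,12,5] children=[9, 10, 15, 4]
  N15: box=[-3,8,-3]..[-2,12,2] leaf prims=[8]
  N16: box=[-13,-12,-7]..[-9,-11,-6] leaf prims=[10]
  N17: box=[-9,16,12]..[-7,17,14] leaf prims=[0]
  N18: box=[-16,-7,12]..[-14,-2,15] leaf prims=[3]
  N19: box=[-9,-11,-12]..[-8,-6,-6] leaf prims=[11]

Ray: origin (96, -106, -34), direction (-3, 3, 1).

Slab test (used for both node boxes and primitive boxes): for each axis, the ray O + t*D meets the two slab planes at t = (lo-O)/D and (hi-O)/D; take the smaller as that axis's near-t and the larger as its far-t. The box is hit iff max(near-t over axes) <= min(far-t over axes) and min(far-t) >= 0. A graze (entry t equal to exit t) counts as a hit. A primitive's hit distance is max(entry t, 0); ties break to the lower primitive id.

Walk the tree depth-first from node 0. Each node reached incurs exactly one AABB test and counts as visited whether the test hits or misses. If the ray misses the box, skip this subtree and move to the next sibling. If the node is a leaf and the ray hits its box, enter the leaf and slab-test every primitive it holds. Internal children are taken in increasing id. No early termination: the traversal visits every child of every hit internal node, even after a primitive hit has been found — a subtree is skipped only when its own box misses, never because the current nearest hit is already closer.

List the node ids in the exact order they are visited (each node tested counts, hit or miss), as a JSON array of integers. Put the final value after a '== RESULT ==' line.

Walk:
N0 x:[25,115/3] y:[91/3,128/3] z:[14,49] -> hit [91/3,115/3], descend [7, 8, 11, 14]
  N7 x:[101/3,112/3] y:[94/3,35] z:[22,49] -> hit [101/3,35], descend [6, 16, 18, 19]
    N6 x:[101/3,34] y:[101/3,35] z:[30,35] -> hit [101/3,34] leaf, test {P6@t=101/3}
    N16 x:[35,109/3] y:[94/3,95/3] z:[27,28] -> miss, prune
    N18 x:[110/3,112/3] y:[33,104/3] z:[46,49] -> miss, prune
    N19 x:[104/3,35] y:[95/3,100/3] z:[22,28] -> miss, prune
  N8 x:[83/3,100/3] y:[91/3,97/3] z:[16,22] -> miss, prune
  N11 x:[103/3,115/3] y:[116/3,128/3] z:[21,48] -> miss, prune
  N14 x:[25,33] y:[112/3,118/3] z:[14,39] -> miss, prune

Summary -> nodes [0, 7, 6, 16, 18, 19, 8, 11, 14]; box-tests=9; leaf-entries=1; first=P6

== RESULT ==
[0, 7, 6, 16, 18, 19, 8, 11, 14]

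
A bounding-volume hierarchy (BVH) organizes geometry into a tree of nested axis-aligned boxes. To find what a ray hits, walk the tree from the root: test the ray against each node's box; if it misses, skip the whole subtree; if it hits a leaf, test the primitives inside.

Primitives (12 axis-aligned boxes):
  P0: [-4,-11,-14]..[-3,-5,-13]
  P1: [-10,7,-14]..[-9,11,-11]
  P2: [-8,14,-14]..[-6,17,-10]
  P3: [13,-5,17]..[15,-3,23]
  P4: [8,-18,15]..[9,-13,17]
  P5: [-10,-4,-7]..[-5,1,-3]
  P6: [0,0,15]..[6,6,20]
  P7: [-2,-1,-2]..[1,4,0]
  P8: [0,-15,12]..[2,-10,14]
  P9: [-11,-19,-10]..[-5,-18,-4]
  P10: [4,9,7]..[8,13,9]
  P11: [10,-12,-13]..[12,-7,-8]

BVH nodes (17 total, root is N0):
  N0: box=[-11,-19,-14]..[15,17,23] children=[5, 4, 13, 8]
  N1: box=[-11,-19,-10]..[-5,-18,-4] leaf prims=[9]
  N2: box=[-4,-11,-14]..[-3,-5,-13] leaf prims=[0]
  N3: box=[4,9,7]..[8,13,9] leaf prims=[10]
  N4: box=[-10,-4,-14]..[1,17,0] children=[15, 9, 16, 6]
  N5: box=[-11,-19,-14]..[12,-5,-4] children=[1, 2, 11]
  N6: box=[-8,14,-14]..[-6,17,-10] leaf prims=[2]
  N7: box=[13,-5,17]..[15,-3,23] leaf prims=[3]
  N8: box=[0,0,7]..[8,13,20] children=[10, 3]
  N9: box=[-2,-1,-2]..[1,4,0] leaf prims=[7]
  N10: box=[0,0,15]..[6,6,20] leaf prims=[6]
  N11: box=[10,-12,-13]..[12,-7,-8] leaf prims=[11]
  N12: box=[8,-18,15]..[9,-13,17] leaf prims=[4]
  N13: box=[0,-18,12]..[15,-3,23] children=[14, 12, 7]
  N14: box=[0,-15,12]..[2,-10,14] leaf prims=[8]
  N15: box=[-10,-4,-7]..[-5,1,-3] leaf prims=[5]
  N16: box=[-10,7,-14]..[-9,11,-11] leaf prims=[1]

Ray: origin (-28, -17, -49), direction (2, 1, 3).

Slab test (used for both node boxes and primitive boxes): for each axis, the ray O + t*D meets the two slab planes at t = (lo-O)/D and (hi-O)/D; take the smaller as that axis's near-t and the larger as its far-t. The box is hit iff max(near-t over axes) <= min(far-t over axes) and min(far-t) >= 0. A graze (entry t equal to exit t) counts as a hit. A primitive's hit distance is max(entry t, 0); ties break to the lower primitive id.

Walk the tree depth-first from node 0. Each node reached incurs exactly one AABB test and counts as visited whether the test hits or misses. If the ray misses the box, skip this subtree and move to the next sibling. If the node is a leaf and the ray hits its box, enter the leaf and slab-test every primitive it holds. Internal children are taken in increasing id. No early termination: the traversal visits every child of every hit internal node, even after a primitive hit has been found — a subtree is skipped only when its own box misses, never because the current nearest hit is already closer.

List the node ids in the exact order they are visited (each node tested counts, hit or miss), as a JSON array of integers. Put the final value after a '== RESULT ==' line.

Trace the traversal:
N0 x:[17/2,43/2] y:[-2,34] z:[35/3,24] -> hit [35/3,43/2], descend [4, 5, 8, 13]
  N4 x:[9,29/2] y:[13,34] z:[35/3,49/3] -> hit [13,29/2], descend [6, 9, 15, 16]
    N6 x:[10,11] y:[31,34] z:[35/3,13] -> miss, prune
    N9 x:[13,29/2] y:[16,21] z:[47/3,49/3] -> miss, prune
    N15 x:[9,23/2] y:[13,18] z:[14,46/3] -> miss, prune
    N16 x:[9,19/2] y:[24,28] z:[35/3,38/3] -> miss, prune
  N5 x:[17/2,20] y:[-2,12] z:[35/3,15] -> hit [35/3,12], descend [1, 2, 11]
    N1 x:[17/2,23/2] y:[-2,-1] z:[13,15] -> miss, prune
    N2 x:[12,25/2] y:[6,12] z:[35/3,12] -> hit [12,12] leaf, test {P0@t=12}
    N11 x:[19,20] y:[5,10] z:[12,41/3] -> miss, prune
  N8 x:[14,18] y:[17,30] z:[56/3,23] -> miss, prune
  N13 x:[14,43/2] y:[-1,14] z:[61/3,24] -> miss, prune

12 AABB tests over nodes [0, 4, 6, 9, 15, 16, 5, 1, 2, 11, 8, 13]; 1 leaf entered; closest P0.

== RESULT ==
[0, 4, 6, 9, 15, 16, 5, 1, 2, 11, 8, 13]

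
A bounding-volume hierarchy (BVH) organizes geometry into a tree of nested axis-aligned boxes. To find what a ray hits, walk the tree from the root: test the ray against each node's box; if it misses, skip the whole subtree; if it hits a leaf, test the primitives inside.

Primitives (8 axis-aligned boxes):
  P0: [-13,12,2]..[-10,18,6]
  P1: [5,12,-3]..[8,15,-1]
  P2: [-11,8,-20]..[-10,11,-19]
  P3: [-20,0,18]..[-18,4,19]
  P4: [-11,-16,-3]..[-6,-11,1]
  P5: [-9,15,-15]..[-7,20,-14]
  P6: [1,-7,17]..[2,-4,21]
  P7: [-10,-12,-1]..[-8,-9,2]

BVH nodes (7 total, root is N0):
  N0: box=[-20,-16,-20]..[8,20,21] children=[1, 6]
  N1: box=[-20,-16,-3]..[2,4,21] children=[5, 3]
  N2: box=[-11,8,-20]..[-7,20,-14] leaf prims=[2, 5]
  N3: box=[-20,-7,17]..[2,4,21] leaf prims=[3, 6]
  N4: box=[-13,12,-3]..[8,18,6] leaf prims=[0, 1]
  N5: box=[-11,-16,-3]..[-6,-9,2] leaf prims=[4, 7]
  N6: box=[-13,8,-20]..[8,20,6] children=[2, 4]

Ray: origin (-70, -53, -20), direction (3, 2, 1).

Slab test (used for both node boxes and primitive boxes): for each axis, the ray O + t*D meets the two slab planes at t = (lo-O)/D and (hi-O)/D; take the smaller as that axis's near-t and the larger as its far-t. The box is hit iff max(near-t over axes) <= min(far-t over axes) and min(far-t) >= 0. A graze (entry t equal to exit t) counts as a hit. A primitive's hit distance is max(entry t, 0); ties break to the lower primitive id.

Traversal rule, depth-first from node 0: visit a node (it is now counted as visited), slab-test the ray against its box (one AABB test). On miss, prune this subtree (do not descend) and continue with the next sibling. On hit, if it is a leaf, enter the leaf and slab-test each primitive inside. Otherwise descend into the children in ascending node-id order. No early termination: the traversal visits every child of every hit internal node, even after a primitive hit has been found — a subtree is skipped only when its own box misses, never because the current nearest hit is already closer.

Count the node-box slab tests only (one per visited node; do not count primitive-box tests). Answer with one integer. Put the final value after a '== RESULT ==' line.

Trace the traversal:
N0 x:[50/3,26] y:[37/2,73/2] z:[0,41] -> hit [37/2,26], descend [1, 6]
  N1 x:[50/3,24] y:[37/2,57/2] z:[17,41] -> hit [37/2,24], descend [3, 5]
    N3 x:[50/3,24] y:[23,57/2] z:[37,41] -> miss, prune
    N5 x:[59/3,64/3] y:[37/2,22] z:[17,22] -> hit [59/3,64/3] leaf, test {P4@t=59/3, P7@t=41/2}
  N6 x:[19,26] y:[61/2,73/2] z:[0,26] -> miss, prune

Summary -> nodes [0, 1, 3, 5, 6]; box-tests=5; leaf-entries=1; first=P4

== RESULT ==
5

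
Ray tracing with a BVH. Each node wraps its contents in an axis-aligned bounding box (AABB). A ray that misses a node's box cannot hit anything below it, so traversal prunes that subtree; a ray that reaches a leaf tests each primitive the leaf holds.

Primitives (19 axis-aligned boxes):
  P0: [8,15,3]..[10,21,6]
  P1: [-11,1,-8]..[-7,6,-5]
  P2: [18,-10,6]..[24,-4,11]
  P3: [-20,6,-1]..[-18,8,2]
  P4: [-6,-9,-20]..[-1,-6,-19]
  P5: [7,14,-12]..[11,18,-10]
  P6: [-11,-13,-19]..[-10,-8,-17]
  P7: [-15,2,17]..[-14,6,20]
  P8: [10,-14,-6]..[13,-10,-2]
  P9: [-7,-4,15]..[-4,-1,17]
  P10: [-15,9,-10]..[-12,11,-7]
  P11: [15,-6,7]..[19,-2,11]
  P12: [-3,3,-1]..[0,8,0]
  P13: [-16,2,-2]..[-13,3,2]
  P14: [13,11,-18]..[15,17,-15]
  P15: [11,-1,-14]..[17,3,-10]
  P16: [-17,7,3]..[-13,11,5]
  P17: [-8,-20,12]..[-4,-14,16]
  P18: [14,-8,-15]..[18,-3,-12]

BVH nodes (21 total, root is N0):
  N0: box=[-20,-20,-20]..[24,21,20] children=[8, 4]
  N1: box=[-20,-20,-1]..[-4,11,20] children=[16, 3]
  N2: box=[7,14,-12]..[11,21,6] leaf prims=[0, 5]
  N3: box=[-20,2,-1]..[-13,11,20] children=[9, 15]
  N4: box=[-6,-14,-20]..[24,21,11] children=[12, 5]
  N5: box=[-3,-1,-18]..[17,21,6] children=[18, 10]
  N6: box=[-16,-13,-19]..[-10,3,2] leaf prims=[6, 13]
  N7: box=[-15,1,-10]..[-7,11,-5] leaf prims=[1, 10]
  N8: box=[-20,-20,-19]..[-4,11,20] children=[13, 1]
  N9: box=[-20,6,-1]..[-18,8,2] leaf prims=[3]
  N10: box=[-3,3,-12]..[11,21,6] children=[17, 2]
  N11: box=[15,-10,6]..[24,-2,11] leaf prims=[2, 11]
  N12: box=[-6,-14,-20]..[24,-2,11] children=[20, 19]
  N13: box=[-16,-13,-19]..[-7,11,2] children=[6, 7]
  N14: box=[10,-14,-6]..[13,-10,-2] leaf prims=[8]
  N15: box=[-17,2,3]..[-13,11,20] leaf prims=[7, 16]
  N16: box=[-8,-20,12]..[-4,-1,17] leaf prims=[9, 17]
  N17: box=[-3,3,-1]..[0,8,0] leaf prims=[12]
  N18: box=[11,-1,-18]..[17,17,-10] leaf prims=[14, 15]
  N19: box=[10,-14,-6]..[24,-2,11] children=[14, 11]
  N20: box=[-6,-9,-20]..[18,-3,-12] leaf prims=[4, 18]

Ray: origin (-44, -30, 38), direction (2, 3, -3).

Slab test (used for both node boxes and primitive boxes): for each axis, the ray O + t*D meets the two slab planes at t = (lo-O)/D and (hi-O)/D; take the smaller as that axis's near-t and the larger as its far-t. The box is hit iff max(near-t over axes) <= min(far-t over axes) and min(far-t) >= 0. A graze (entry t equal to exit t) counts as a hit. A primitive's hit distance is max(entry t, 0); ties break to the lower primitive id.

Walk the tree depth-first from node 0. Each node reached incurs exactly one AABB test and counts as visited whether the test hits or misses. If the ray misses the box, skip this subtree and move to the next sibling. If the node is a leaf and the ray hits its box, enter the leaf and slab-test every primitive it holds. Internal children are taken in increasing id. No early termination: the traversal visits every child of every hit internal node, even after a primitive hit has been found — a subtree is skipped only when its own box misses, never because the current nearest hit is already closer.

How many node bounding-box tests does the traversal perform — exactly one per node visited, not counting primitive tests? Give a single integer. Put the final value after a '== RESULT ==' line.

Trace the traversal:
N0 x:[12,34] y:[10/3,17] z:[6,58/3] -> hit [12,17], descend [4, 8]
  N4 x:[19,34] y:[16/3,17] z:[9,58/3] -> miss, prune
  N8 x:[12,20] y:[10/3,41/3] z:[6,19] -> hit [12,41/3], descend [1, 13]
    N1 x:[12,20] y:[10/3,41/3] z:[6,13] -> hit [12,13], descend [3, 16]
      N3 x:[12,31/2] y:[32/3,41/3] z:[6,13] -> hit [12,13], descend [9, 15]
        N9 x:[12,13] y:[12,38/3] z:[12,13] -> hit [12,38/3] leaf, test {P3@t=12}
        N15 x:[27/2,31/2] y:[32/3,41/3] z:[6,35/3] -> miss, prune
      N16 x:[18,20] y:[10/3,29/3] z:[7,26/3] -> miss, prune
    N13 x:[14,37/2] y:[17/3,41/3] z:[12,19] -> miss, prune

9 AABB tests over nodes [0, 4, 8, 1, 3, 9, 15, 16, 13]; 1 leaf entered; closest P3.

== RESULT ==
9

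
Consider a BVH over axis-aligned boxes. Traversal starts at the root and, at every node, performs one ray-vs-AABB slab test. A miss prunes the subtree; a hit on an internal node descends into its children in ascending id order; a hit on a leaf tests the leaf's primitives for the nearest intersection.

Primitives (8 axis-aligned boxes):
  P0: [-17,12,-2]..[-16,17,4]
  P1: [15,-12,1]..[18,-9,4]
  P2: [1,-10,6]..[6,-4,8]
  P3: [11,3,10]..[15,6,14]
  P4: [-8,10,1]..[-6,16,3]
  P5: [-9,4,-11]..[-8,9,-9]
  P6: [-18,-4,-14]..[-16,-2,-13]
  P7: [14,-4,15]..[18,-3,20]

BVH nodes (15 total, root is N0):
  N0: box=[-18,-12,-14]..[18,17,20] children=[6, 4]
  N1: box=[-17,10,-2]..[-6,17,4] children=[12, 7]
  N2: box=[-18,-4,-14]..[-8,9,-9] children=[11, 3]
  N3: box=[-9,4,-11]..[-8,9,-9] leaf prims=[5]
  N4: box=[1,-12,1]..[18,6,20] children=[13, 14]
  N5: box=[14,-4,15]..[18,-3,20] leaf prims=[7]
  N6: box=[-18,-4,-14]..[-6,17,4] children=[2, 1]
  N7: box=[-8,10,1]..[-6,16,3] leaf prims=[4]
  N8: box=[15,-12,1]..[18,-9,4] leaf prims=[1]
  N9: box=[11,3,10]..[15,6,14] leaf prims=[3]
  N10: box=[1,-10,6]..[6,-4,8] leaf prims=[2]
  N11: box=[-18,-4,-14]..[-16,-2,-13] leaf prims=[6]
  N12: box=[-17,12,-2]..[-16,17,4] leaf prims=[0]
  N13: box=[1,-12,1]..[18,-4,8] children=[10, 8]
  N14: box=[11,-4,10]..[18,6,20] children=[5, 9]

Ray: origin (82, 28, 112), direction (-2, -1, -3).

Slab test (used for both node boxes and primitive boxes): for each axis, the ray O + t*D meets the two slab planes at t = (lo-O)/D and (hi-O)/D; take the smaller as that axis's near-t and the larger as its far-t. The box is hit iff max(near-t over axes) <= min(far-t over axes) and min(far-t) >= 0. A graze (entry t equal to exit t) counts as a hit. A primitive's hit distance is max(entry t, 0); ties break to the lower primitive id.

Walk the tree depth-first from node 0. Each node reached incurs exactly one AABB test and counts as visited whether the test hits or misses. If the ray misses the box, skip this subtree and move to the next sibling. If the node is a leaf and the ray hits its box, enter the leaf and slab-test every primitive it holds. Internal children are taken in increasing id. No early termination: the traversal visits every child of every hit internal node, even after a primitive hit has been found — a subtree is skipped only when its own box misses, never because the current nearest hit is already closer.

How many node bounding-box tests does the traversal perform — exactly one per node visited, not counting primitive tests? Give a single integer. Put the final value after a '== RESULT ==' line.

Walk:
N0 x:[32,50] y:[11,40] z:[92/3,42] -> hit [32,40], descend [4, 6]
  N4 x:[32,81/2] y:[22,40] z:[92/3,37] -> hit [32,37], descend [13, 14]
    N13 x:[32,81/2] y:[32,40] z:[104/3,37] -> hit [104/3,37], descend [8, 10]
      N8 x:[32,67/2] y:[37,40] z:[36,37] -> miss, prune
      N10 x:[38,81/2] y:[32,38] z:[104/3,106/3] -> miss, prune
    N14 x:[32,71/2] y:[22,32] z:[92/3,34] -> hit [32,32], descend [5, 9]
      N5 x:[32,34] y:[31,32] z:[92/3,97/3] -> hit [32,32] leaf, test {P7@t=32}
      N9 x:[67/2,71/2] y:[22,25] z:[98/3,34] -> miss, prune
  N6 x:[44,50] y:[11,32] z:[36,42] -> miss, prune

Visited [0, 4, 13, 8, 10, 14, 5, 9, 6]. Tests: 9 box, 1 leaf. Nearest: P7.

== RESULT ==
9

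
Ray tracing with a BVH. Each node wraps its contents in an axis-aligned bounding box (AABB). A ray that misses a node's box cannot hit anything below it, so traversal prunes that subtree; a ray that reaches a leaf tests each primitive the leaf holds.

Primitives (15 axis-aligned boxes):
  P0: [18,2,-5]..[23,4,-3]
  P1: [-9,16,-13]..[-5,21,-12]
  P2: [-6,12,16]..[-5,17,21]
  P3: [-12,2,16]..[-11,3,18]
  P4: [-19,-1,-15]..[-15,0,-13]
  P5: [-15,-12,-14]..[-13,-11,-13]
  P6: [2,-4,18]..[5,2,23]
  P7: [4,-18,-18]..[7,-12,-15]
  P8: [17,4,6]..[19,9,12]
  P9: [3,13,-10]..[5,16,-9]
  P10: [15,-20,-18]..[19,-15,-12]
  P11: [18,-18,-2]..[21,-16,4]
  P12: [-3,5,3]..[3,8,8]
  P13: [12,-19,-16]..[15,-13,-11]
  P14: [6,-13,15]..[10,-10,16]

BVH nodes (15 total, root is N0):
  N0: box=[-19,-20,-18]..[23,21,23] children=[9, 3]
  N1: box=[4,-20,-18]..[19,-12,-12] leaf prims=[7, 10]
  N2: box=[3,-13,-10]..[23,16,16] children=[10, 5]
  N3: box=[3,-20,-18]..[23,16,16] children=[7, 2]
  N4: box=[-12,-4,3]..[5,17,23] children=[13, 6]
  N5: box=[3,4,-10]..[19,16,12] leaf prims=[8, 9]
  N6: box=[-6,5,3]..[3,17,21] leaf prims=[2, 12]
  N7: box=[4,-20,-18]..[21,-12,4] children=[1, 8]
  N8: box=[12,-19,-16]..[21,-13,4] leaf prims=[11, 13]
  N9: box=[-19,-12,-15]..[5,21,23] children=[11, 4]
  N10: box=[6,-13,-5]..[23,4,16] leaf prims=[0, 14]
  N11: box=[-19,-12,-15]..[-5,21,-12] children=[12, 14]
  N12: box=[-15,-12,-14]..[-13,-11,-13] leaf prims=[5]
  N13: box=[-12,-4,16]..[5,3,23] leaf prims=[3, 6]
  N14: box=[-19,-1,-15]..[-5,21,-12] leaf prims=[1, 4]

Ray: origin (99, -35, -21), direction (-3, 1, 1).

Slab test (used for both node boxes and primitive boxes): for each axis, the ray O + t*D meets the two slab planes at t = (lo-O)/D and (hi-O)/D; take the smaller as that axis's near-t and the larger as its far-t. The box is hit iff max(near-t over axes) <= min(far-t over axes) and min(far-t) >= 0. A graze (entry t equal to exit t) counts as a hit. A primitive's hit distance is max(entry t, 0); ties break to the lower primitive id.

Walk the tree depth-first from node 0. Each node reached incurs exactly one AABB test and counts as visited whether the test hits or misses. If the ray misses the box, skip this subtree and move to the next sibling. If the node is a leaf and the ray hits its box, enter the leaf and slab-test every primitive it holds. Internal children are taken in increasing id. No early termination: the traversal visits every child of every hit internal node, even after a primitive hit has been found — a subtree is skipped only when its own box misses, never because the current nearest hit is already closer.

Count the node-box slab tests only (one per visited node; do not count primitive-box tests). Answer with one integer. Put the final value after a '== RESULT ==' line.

Traverse from the root:
N0 x:[76/3,118/3] y:[15,56] z:[3,44] -> hit [76/3,118/3], descend [3, 9]
  N3 x:[76/3,32] y:[15,51] z:[3,37] -> hit [76/3,32], descend [2, 7]
    N2 x:[76/3,32] y:[22,51] z:[11,37] -> hit [76/3,32], descend [5, 10]
      N5 x:[80/3,32] y:[39,51] z:[11,33] -> miss, prune
      N10 x:[76/3,31] y:[22,39] z:[16,37] -> hit [76/3,31] leaf, test {P0(miss), P14(miss)}
    N7 x:[26,95/3] y:[15,23] z:[3,25] -> miss, prune
  N9 x:[94/3,118/3] y:[23,56] z:[6,44] -> hit [94/3,118/3], descend [4, 11]
    N4 x:[94/3,37] y:[31,52] z:[24,44] -> hit [94/3,37], descend [6, 13]
      N6 x:[32,35] y:[40,52] z:[24,42] -> miss, prune
      N13 x:[94/3,37] y:[31,38] z:[37,44] -> hit [37,37] leaf, test {P3@t=37, P6(miss)}
    N11 x:[104/3,118/3] y:[23,56] z:[6,9] -> miss, prune

Visited [0, 3, 2, 5, 10, 7, 9, 4, 6, 13, 11]. Tests: 11 box, 2 leaf. Nearest: P3.

== RESULT ==
11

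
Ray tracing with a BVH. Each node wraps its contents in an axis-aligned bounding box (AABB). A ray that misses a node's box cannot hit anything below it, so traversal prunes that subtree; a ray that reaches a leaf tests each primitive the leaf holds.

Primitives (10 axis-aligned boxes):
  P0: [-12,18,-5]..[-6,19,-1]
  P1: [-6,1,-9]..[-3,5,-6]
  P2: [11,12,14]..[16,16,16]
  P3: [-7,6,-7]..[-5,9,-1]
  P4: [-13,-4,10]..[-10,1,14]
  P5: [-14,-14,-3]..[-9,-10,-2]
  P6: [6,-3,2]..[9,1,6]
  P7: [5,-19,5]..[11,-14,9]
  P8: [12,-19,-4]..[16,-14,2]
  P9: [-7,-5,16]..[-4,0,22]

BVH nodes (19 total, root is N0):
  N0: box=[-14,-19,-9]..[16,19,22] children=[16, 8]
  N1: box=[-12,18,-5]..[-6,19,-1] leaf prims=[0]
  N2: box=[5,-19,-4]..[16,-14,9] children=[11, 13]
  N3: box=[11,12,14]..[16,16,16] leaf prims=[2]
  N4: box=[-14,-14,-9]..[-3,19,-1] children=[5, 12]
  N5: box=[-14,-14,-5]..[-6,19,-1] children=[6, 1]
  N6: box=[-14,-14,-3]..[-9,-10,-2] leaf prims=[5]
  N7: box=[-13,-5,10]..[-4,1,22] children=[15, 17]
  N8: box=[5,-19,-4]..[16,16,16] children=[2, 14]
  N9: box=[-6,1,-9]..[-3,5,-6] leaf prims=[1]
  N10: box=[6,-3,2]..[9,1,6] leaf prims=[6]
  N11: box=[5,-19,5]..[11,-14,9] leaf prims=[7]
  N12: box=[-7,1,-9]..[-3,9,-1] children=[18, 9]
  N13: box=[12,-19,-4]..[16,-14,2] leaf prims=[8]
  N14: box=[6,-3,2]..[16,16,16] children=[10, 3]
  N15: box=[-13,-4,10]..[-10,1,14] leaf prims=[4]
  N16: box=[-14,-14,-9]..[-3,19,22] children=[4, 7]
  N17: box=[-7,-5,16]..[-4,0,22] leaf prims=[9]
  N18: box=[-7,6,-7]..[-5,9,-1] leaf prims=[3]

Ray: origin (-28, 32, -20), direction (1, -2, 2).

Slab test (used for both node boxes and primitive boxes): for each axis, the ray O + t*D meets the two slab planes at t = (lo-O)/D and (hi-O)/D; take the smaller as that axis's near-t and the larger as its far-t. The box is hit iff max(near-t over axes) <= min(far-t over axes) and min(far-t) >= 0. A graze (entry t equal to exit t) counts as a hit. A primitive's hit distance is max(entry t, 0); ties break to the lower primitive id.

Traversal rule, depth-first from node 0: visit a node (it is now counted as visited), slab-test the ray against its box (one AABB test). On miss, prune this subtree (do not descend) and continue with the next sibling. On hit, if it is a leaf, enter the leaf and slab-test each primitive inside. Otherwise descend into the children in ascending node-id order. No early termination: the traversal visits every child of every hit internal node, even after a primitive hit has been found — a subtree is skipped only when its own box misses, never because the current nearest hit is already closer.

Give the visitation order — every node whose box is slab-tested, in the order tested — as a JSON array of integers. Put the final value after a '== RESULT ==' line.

Walk:
N0 x:[14,44] y:[13/2,51/2] z:[11/2,21] -> hit [14,21], descend [8, 16]
  N8 x:[33,44] y:[8,51/2] z:[8,18] -> miss, prune
  N16 x:[14,25] y:[13/2,23] z:[11/2,21] -> hit [14,21], descend [4, 7]
    N4 x:[14,25] y:[13/2,23] z:[11/2,19/2] -> miss, prune
    N7 x:[15,24] y:[31/2,37/2] z:[15,21] -> hit [31/2,37/2], descend [15, 17]
      N15 x:[15,18] y:[31/2,18] z:[15,17] -> hit [31/2,17] leaf, test {P4@t=31/2}
      N17 x:[21,24] y:[16,37/2] z:[18,21] -> miss, prune

Visited [0, 8, 16, 4, 7, 15, 17]. Tests: 7 box, 1 leaf. Nearest: P4.

== RESULT ==
[0, 8, 16, 4, 7, 15, 17]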